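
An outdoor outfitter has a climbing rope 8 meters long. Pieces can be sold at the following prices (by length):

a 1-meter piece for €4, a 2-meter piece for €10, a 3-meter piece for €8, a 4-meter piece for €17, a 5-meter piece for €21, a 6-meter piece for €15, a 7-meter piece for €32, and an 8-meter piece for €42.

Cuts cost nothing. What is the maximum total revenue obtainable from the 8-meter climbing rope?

Let best[k] be the best obtainable value from length k. For each k, try every first piece i and keep the best of price[i] + best[k−i].
best[1] = 4
best[2] = max(4+4, 10+0) = 10
best[3] = max(4+10, 10+4, 8+0) = 14
best[4] = max(4+14, 10+10, 8+4, 17+0) = 20
best[5] = max(4+20, 10+14, 8+10, 17+4, 21+0) = 24
best[6] = max(4+24, 10+20, 8+14, 17+10, 21+4, 15+0) = 30
best[7] = max(4+30, 10+24, 8+20, …, 15+4, 32+0) = 34
best[8] = max(4+34, 10+30, 8+24, …, 32+4, 42+0) = 42
Best is to sell the whole 8-meter piece uncut for €42.

42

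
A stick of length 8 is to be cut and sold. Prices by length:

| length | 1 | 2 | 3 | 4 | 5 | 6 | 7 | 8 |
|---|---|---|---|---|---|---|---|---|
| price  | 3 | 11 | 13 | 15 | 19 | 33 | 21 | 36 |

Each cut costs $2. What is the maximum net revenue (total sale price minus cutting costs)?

Build r[k] bottom-up: r[k] = max over allowed piece i of (p[i] + r[k−i]) − 2 per cut.
r[1] = 3
r[2] = 11
r[3] = 13
r[4] = 20  (first piece 2, then r[2]=11)
r[5] = 22  (first piece 2, then r[3]=13)
r[6] = 33
r[7] = 34  (first piece 1, then r[6]=33)
r[8] = 42  (first piece 2, then r[6]=33)
One optimal plan: pieces 6 + 2 (1 cut) → $44 − $2 = $42.

42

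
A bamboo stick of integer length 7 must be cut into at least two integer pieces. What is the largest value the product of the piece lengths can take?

12

Fill f[k] for k=2..7: at each k try every first piece i and multiply by the better of (k−i) uncut or f[k−i].
f[2] = 1×max(1,0) = 1×1 = 1
f[3] = max(1×2, 2×1) = 2
f[4] = max(1×3, 2×2, 3×1) = 4
f[5] = max(1×4, 2×3, 3×2, 4×1) = 6
f[6] = max(1×6, 2×4, 3×3, 4×2, 5×1) = 9
f[7] = max(1×9, 2×6, 3×4, 4×3, 5×2, 6×1) = 12
One optimal split: 3 + 2 + 2; product 3×2×2 = 12.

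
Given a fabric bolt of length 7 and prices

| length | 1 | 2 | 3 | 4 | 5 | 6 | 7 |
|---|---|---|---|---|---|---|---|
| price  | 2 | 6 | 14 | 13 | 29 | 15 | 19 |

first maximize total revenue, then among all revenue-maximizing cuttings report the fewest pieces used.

Let r[k] be the best obtainable value from length k. For each k, try every first piece i and keep the best of price[i] + r[k−i].
r[1] = 2
r[2] = 6
r[3] = 14
r[4] = 16  (first piece 1, then r[3]=14)
r[5] = 29
r[6] = 31  (first piece 1, then r[5]=29)
r[7] = 35  (first piece 2, then r[5]=29)
Maximum revenue is $35.
Now minimize piece count subject to staying optimal: for each k, pieces[k] = 1 + min over i with p[i]+r[k−i]=r[k] of pieces[k−i].
pieces[4] = 2
pieces[5] = 1
pieces[6] = 2
pieces[7] = 2

2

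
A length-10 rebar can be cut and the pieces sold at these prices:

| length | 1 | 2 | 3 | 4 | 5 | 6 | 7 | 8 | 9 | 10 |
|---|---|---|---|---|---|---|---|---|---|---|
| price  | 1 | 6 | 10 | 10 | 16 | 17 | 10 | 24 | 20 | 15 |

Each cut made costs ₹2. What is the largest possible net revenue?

Consider every possible first cut. net[k] is the best of p[i]+net[k−i] over all sellable i≤k, charging 2 whenever i<k.
net[1] = 1
net[2] = 6
net[3] = 10
net[4] = 10  (first piece 2, then net[2]=6)
net[5] = 16
net[6] = 18  (first piece 3, then net[3]=10)
net[7] = 20  (first piece 2, then net[5]=16)
net[8] = 24  (first piece 3, then net[5]=16)
net[9] = 26  (first piece 3, then net[6]=18)
net[10] = 30  (first piece 5, then net[5]=16)
One optimal plan: pieces 5 + 5 (1 cut) → ₹32 − ₹2 = ₹30.

30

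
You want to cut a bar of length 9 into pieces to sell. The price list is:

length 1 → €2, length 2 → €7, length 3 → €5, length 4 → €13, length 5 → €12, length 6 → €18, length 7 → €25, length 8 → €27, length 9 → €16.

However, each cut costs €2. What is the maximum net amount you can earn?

Let net[k] be the best obtainable value from length k. For each k, try every first piece i and keep the best of price[i] + net[k−i] minus the 2 cut fee when i<k.
net[1] = 2
net[2] = 7
net[3] = 7  (first piece 1, then net[2]=7)
net[4] = 13
net[5] = 13  (first piece 1, then net[4]=13)
net[6] = 18  (first piece 2, then net[4]=13)
net[7] = 25
net[8] = 27
net[9] = 30  (first piece 2, then net[7]=25)
One optimal plan: pieces 7 + 2 (1 cut) → €32 − €2 = €30.

30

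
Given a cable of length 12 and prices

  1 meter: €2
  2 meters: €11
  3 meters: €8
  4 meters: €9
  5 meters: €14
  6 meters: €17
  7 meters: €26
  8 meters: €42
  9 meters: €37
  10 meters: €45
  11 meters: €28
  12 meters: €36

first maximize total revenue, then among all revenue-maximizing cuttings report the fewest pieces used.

6

Let r[k] be the best obtainable value from length k. For each k, try every first piece i and keep the best of price[i] + r[k−i].
r[1] = 2
r[2] = 11
r[3] = 13  (first piece 1, then r[2]=11)
r[4] = 22  (first piece 2, then r[2]=11)
r[5] = 24  (first piece 1, then r[4]=22)
r[6] = 33  (first piece 2, then r[4]=22)
r[7] = 35  (first piece 1, then r[6]=33)
r[8] = 44  (first piece 2, then r[6]=33)
r[9] = 46  (first piece 1, then r[8]=44)
r[10] = 55  (first piece 2, then r[8]=44)
r[11] = 57  (first piece 1, then r[10]=55)
r[12] = 66  (first piece 2, then r[10]=55)
Maximum revenue is €66.
Now minimize piece count subject to staying optimal: for each k, pieces[k] = 1 + min over i with p[i]+r[k−i]=r[k] of pieces[k−i].
pieces[9] = 5
pieces[10] = 5
pieces[11] = 6
pieces[12] = 6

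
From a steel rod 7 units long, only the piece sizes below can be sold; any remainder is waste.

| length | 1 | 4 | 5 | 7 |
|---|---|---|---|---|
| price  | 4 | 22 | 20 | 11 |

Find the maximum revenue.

Consider every possible first cut. r[k] is the best of p[i]+r[k−i] over all sellable i≤k.
r[1] = 4
r[2] = 8  (first piece 1, then r[1]=4)
r[3] = 12  (first piece 1, then r[2]=8)
r[4] = max(4+12, 22+0) = 22
r[5] = max(4+22, 22+4, 20+0) = 26
r[6] = max(4+26, 22+8, 20+4) = 30
r[7] = max(4+30, 22+12, 20+8, 11+0) = 34
One optimal cutting: 4 + 1 + 1 + 1 → $34.

34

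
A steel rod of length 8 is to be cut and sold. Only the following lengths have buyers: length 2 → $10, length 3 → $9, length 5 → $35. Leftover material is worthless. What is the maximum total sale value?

45

Build f[k] bottom-up: f[k] = max over allowed piece i of (p[i] + f[k−i]).
f[1] = 0
f[2] = 10
f[3] = 10
f[4] = 20  (first piece 2, then f[2]=10)
f[5] = 35
f[6] = 35
f[7] = 45  (first piece 2, then f[5]=35)
f[8] = 45
One optimal cutting: pieces 5 + 2 with 1 unit of scrap → $45.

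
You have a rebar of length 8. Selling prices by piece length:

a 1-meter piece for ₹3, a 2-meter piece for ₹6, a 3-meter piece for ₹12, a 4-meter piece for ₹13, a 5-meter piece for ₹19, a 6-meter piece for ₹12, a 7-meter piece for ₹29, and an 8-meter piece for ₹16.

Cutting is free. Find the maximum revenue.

32

Consider every possible first cut. R[k] is the best of p[i]+R[k−i] over all sellable i≤k.
R[1] = 3
R[2] = 6  (first piece 1, then R[1]=3)
R[3] = 12
R[4] = 15  (first piece 1, then R[3]=12)
R[5] = 19
R[6] = 24  (first piece 3, then R[3]=12)
R[7] = 29
R[8] = 32  (first piece 1, then R[7]=29)
One optimal cutting: 7 + 1 → ₹29 + ₹3 = ₹32.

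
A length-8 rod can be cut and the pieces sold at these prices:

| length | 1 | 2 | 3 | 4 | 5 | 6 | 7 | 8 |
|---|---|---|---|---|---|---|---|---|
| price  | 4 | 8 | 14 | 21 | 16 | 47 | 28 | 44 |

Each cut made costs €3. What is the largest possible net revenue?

Consider every possible first cut. v[k] is the best of p[i]+v[k−i] over all sellable i≤k, charging 3 whenever i<k.
v[1] = 4
v[2] = max(4+4-3, 8+0) = 8
v[3] = max(4+8-3, 8+4-3, 14+0) = 14
v[4] = max(4+14-3, 8+8-3, 14+4-3, 21+0) = 21
v[5] = max(4+21-3, 8+14-3, 14+8-3, 21+4-3, 16+0) = 22
v[6] = max(4+22-3, 8+21-3, 14+14-3, 21+8-3, 16+4-3, 47+0) = 47
v[7] = max(4+47-3, 8+22-3, 14+21-3, …, 47+4-3, 28+0) = 48
v[8] = max(4+48-3, 8+47-3, 14+22-3, …, 28+4-3, 44+0) = 52
One optimal plan: pieces 6 + 2 (1 cut) → €55 − €3 = €52.

52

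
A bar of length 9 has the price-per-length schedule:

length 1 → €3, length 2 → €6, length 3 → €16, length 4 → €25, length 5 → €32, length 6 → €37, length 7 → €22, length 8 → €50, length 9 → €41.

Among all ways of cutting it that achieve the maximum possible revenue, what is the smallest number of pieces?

2

Build r[k] bottom-up: r[k] = max over allowed piece i of (p[i] + r[k−i]).
r[1] = 3
r[2] = max(3+3, 6+0) = 6
r[3] = max(3+6, 6+3, 16+0) = 16
r[4] = max(3+16, 6+6, 16+3, 25+0) = 25
r[5] = max(3+25, 6+16, 16+6, 25+3, 32+0) = 32
r[6] = max(3+32, 6+25, 16+16, 25+6, 32+3, 37+0) = 37
r[7] = max(3+37, 6+32, 16+25, …, 37+3, 22+0) = 41
r[8] = max(3+41, 6+37, 16+32, …, 22+3, 50+0) = 50
r[9] = max(3+50, 6+41, 16+37, …, 50+3, 41+0) = 57
Maximum revenue is €57.
Now minimize piece count subject to staying optimal: for each k, pieces[k] = 1 + min over i with p[i]+r[k−i]=r[k] of pieces[k−i].
pieces[6] = 1
pieces[7] = 2
pieces[8] = 1
pieces[9] = 2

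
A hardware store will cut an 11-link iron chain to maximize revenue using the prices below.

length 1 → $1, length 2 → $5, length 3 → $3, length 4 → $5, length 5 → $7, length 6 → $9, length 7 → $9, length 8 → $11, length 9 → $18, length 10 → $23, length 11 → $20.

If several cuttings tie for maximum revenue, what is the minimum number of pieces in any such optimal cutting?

6

Let r[k] be the best obtainable value from length k. For each k, try every first piece i and keep the best of price[i] + r[k−i].
r[1] = 1
r[2] = 5
r[3] = 6  (first piece 1, then r[2]=5)
r[4] = 10  (first piece 2, then r[2]=5)
r[5] = 11  (first piece 1, then r[4]=10)
r[6] = 15  (first piece 2, then r[4]=10)
r[7] = 16  (first piece 1, then r[6]=15)
r[8] = 20  (first piece 2, then r[6]=15)
r[9] = 21  (first piece 1, then r[8]=20)
r[10] = 25  (first piece 2, then r[8]=20)
r[11] = 26  (first piece 1, then r[10]=25)
Maximum revenue is $26.
Now minimize piece count subject to staying optimal: for each k, pieces[k] = 1 + min over i with p[i]+r[k−i]=r[k] of pieces[k−i].
pieces[8] = 4
pieces[9] = 5
pieces[10] = 5
pieces[11] = 6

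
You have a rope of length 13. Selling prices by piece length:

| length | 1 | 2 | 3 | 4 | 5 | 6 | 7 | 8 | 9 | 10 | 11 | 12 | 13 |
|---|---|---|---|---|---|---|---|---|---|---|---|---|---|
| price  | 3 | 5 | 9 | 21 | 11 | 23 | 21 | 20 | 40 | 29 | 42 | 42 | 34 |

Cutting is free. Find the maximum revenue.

66

Let r[k] be the best obtainable value from length k. For each k, try every first piece i and keep the best of price[i] + r[k−i].
r[1] = 3
r[2] = 6  (first piece 1, then r[1]=3)
r[3] = 9  (first piece 1, then r[2]=6)
r[4] = 21
r[5] = 24  (first piece 1, then r[4]=21)
r[6] = 27  (first piece 1, then r[5]=24)
r[7] = 30  (first piece 1, then r[6]=27)
r[8] = 42  (first piece 4, then r[4]=21)
r[9] = 45  (first piece 1, then r[8]=42)
r[10] = 48  (first piece 1, then r[9]=45)
r[11] = 51  (first piece 1, then r[10]=48)
r[12] = 63  (first piece 4, then r[8]=42)
r[13] = 66  (first piece 1, then r[12]=63)
One optimal cutting: 4 + 4 + 4 + 1 → 21 + 21 + 21 + 3 = 66.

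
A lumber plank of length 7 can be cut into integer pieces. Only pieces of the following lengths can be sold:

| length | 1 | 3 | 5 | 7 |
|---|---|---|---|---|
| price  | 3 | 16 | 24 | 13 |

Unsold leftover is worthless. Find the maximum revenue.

35

Consider every possible first cut. r[k] is the best of p[i]+r[k−i] over all sellable i≤k.
r[1] = 3
r[2] = 6  (first piece 1, then r[1]=3)
r[3] = max(3+6, 16+0) = 16
r[4] = max(3+16, 16+3) = 19
r[5] = max(3+19, 16+6, 24+0) = 24
r[6] = max(3+24, 16+16, 24+3) = 32
r[7] = max(3+32, 16+19, 24+6, 13+0) = 35
One optimal cutting: 3 + 3 + 1 → $35.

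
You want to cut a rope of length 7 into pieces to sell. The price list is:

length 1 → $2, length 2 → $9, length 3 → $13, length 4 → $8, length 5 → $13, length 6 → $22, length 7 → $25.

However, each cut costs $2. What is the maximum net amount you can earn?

27

Build net[k] bottom-up: net[k] = max over allowed piece i of (p[i] + net[k−i]) − 2 per cut.
net[1] = 2
net[2] = max(2+2-2, 9+0) = 9
net[3] = max(2+9-2, 9+2-2, 13+0) = 13
net[4] = max(2+13-2, 9+9-2, 13+2-2, 8+0) = 16
net[5] = max(2+16-2, 9+13-2, 13+9-2, 8+2-2, 13+0) = 20
net[6] = max(2+20-2, 9+16-2, 13+13-2, 8+9-2, 13+2-2, 22+0) = 24
net[7] = max(2+24-2, 9+20-2, 13+16-2, …, 22+2-2, 25+0) = 27
One optimal plan: pieces 3 + 2 + 2 (2 cuts) → $31 − $4 = $27.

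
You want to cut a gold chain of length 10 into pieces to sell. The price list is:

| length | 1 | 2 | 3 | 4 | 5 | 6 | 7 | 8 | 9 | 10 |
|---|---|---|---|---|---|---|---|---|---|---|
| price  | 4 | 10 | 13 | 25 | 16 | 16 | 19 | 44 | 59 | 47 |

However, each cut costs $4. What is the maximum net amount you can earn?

Build r[k] bottom-up: r[k] = max over allowed piece i of (p[i] + r[k−i]) − 4 per cut.
r[1] = 4
r[2] = max(4+4-4, 10+0) = 10
r[3] = max(4+10-4, 10+4-4, 13+0) = 13
r[4] = max(4+13-4, 10+10-4, 13+4-4, 25+0) = 25
r[5] = max(4+25-4, 10+13-4, 13+10-4, 25+4-4, 16+0) = 25
r[6] = max(4+25-4, 10+25-4, 13+13-4, 25+10-4, 16+4-4, 16+0) = 31
r[7] = max(4+31-4, 10+25-4, 13+25-4, …, 16+4-4, 19+0) = 34
r[8] = max(4+34-4, 10+31-4, 13+25-4, …, 19+4-4, 44+0) = 46
r[9] = max(4+46-4, 10+34-4, 13+31-4, …, 44+4-4, 59+0) = 59
r[10] = max(4+59-4, 10+46-4, 13+34-4, …, 59+4-4, 47+0) = 59
One optimal plan: pieces 9 + 1 (1 cut) → $63 − $4 = $59.

59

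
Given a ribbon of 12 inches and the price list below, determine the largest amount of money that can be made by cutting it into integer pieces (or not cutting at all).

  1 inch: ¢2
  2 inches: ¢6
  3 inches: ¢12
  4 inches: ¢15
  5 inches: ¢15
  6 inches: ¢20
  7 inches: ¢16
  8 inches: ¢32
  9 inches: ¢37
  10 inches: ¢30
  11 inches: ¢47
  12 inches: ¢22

Let r[k] be the best obtainable value from length k. For each k, try every first piece i and keep the best of price[i] + r[k−i].
r[1] = 2
r[2] = 6
r[3] = 12
r[4] = 15
r[5] = 18  (first piece 2, then r[3]=12)
r[6] = 24  (first piece 3, then r[3]=12)
r[7] = 27  (first piece 3, then r[4]=15)
r[8] = 32
r[9] = 37
r[10] = 39  (first piece 1, then r[9]=37)
r[11] = 47
r[12] = 49  (first piece 1, then r[11]=47)
One optimal cutting: 11 + 1 → ¢47 + ¢2 = ¢49.

49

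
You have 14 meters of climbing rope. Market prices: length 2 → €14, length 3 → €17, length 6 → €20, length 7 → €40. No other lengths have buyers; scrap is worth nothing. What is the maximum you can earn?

98

Let f[k] be the best obtainable value from length k. For each k, try every first piece i and keep the best of price[i] + f[k−i].
f[1] = 0
f[2] = 14
f[3] = max(14+0, 17+0) = 17
f[4] = max(14+14, 17+0) = 28
f[5] = max(14+17, 17+14) = 31
f[6] = max(14+28, 17+17, 20+0) = 42
f[7] = max(14+31, 17+28, 20+0, 40+0) = 45
f[8] = max(14+42, 17+31, 20+14, 40+0) = 56
f[9] = max(14+45, 17+42, 20+17, 40+14) = 59
f[10] = max(14+56, 17+45, 20+28, 40+17) = 70
f[11] = max(14+59, 17+56, 20+31, 40+28) = 73
f[12] = max(14+70, 17+59, 20+42, 40+31) = 84
f[13] = max(14+73, 17+70, 20+45, 40+42) = 87
f[14] = max(14+84, 17+73, 20+56, 40+45) = 98
One optimal cutting: 2 + 2 + 2 + 2 + 2 + 2 + 2 → €98.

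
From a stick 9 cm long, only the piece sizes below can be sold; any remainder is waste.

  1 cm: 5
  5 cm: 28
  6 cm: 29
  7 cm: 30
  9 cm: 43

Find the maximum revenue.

Consider every possible first cut. r[k] is the best of p[i]+r[k−i] over all sellable i≤k.
r[1] = 5
r[2] = 10  (first piece 1, then r[1]=5)
r[3] = 15  (first piece 1, then r[2]=10)
r[4] = 20  (first piece 1, then r[3]=15)
r[5] = 28
r[6] = 33  (first piece 1, then r[5]=28)
r[7] = 38  (first piece 1, then r[6]=33)
r[8] = 43  (first piece 1, then r[7]=38)
r[9] = 48  (first piece 1, then r[8]=43)
One optimal cutting: 5 + 1 + 1 + 1 + 1 → 48.

48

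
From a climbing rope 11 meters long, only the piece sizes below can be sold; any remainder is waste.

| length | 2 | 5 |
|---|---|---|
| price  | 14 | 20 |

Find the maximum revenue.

70

Build r[k] bottom-up: r[k] = max over allowed piece i of (p[i] + r[k−i]).
r[1] = 0
r[2] = 14
r[3] = 14
r[4] = 28  (first piece 2, then r[2]=14)
r[5] = 28
r[6] = 42  (first piece 2, then r[4]=28)
r[7] = 42
r[8] = 56  (first piece 2, then r[6]=42)
r[9] = 56
r[10] = 70  (first piece 2, then r[8]=56)
r[11] = 70
One optimal cutting: pieces 2 + 2 + 2 + 2 + 2 with 1 meter of scrap → €70.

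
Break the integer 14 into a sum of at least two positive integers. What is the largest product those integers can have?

162

Fill f[k] for k=2..14: at each k try every first piece i and multiply by the better of (k−i) uncut or f[k−i].
f[2] = 1×max(1,0) = 1×1 = 1
f[3] = 1×max(2,1) = 1×2 = 2
f[4] = 2×max(2,1) = 2×2 = 4
f[5] = 2×max(3,2) = 2×3 = 6
f[6] = 3×max(3,2) = 3×3 = 9
f[7] = 2×max(5,6) = 2×6 = 12
f[8] = 2×max(6,9) = 2×9 = 18
f[9] = 3×max(6,9) = 3×9 = 27
f[10] = 2×max(8,18) = 2×18 = 36
f[11] = 2×max(9,27) = 2×27 = 54
f[12] = 3×max(9,27) = 3×27 = 81
f[13] = 2×max(11,54) = 2×54 = 108
f[14] = 2×max(12,81) = 2×81 = 162
One optimal split: 3 + 3 + 3 + 3 + 2; product 3×3×3×3×2 = 162.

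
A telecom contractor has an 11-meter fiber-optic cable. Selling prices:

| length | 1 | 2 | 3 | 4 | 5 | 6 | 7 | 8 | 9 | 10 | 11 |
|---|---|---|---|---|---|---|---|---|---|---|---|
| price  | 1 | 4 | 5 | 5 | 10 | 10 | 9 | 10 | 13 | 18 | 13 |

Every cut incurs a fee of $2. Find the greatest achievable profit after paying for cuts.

18

Build r[k] bottom-up: r[k] = max over allowed piece i of (p[i] + r[k−i]) − 2 per cut.
r[1] = 1
r[2] = 4
r[3] = 5
r[4] = 6  (first piece 2, then r[2]=4)
r[5] = 10
r[6] = 10
r[7] = 12  (first piece 2, then r[5]=10)
r[8] = 13  (first piece 3, then r[5]=10)
r[9] = 14  (first piece 2, then r[7]=12)
r[10] = 18  (first piece 5, then r[5]=10)
r[11] = 18  (first piece 5, then r[6]=10)
One optimal plan: pieces 6 + 5 (1 cut) → $20 − $2 = $18.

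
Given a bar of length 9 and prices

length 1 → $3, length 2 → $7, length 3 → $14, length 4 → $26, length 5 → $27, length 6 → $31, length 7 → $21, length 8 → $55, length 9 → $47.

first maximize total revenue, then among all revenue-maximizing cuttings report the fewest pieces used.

Build r[k] bottom-up: r[k] = max over allowed piece i of (p[i] + r[k−i]).
r[1] = 3
r[2] = max(3+3, 7+0) = 7
r[3] = max(3+7, 7+3, 14+0) = 14
r[4] = max(3+14, 7+7, 14+3, 26+0) = 26
r[5] = max(3+26, 7+14, 14+7, 26+3, 27+0) = 29
r[6] = max(3+29, 7+26, 14+14, 26+7, 27+3, 31+0) = 33
r[7] = max(3+33, 7+29, 14+26, …, 31+3, 21+0) = 40
r[8] = max(3+40, 7+33, 14+29, …, 21+3, 55+0) = 55
r[9] = max(3+55, 7+40, 14+33, …, 55+3, 47+0) = 58
Maximum revenue is $58.
Now minimize piece count subject to staying optimal: for each k, pieces[k] = 1 + min over i with p[i]+r[k−i]=r[k] of pieces[k−i].
pieces[6] = 2
pieces[7] = 2
pieces[8] = 1
pieces[9] = 2

2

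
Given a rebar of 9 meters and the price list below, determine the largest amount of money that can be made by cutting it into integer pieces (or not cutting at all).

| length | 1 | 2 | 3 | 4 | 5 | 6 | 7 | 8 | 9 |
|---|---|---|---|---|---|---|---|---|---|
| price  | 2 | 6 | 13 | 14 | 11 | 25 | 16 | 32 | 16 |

Build v[k] bottom-up: v[k] = max over allowed piece i of (p[i] + v[k−i]).
v[1] = 2
v[2] = 6
v[3] = 13
v[4] = 15  (first piece 1, then v[3]=13)
v[5] = 19  (first piece 2, then v[3]=13)
v[6] = 26  (first piece 3, then v[3]=13)
v[7] = 28  (first piece 1, then v[6]=26)
v[8] = 32  (first piece 2, then v[6]=26)
v[9] = 39  (first piece 3, then v[6]=26)
One optimal cutting: 3 + 3 + 3 → ₹13 + ₹13 + ₹13 = ₹39.

39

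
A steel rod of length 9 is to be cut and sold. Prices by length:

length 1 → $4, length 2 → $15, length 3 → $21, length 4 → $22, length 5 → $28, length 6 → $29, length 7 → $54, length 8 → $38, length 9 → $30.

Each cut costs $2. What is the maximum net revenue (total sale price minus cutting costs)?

Build net[k] bottom-up: net[k] = max over allowed piece i of (p[i] + net[k−i]) − 2 per cut.
net[1] = 4
net[2] = 15
net[3] = 21
net[4] = 28  (first piece 2, then net[2]=15)
net[5] = 34  (first piece 2, then net[3]=21)
net[6] = 41  (first piece 2, then net[4]=28)
net[7] = 54
net[8] = 56  (first piece 1, then net[7]=54)
net[9] = 67  (first piece 2, then net[7]=54)
One optimal plan: pieces 7 + 2 (1 cut) → $69 − $2 = $67.

67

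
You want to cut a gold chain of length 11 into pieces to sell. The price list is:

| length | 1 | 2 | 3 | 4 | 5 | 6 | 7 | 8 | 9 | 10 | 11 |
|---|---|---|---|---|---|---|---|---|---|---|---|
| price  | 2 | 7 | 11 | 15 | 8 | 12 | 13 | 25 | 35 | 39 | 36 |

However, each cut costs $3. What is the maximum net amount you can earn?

Build r[k] bottom-up: r[k] = max over allowed piece i of (p[i] + r[k−i]) − 3 per cut.
r[1] = 2
r[2] = 7
r[3] = 11
r[4] = 15
r[5] = 15  (first piece 2, then r[3]=11)
r[6] = 19  (first piece 2, then r[4]=15)
r[7] = 23  (first piece 3, then r[4]=15)
r[8] = 27  (first piece 4, then r[4]=15)
r[9] = 35
r[10] = 39
r[11] = 39  (first piece 2, then r[9]=35)
One optimal plan: pieces 9 + 2 (1 cut) → $42 − $3 = $39.

39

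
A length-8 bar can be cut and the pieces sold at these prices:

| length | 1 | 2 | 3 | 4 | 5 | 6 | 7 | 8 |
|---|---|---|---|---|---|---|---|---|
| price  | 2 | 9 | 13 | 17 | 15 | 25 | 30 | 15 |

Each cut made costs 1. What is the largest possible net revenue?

Let v[k] be the best obtainable value from length k. For each k, try every first piece i and keep the best of price[i] + v[k−i] minus the 1 cut fee when i<k.
v[1] = 2
v[2] = 9
v[3] = 13
v[4] = 17  (first piece 2, then v[2]=9)
v[5] = 21  (first piece 2, then v[3]=13)
v[6] = 25  (first piece 2, then v[4]=17)
v[7] = 30
v[8] = 33  (first piece 2, then v[6]=25)
One optimal plan: pieces 2 + 2 + 2 + 2 (3 cuts) → 36 − 3 = 33.

33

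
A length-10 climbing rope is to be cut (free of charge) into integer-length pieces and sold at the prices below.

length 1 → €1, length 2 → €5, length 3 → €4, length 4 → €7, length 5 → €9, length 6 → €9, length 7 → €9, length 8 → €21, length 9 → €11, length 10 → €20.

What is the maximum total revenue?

26

Let R[k] be the best obtainable value from length k. For each k, try every first piece i and keep the best of price[i] + R[k−i].
R[1] = 1
R[2] = max(1+1, 5+0) = 5
R[3] = max(1+5, 5+1, 4+0) = 6
R[4] = max(1+6, 5+5, 4+1, 7+0) = 10
R[5] = max(1+10, 5+6, 4+5, 7+1, 9+0) = 11
R[6] = max(1+11, 5+10, 4+6, 7+5, 9+1, 9+0) = 15
R[7] = max(1+15, 5+11, 4+10, …, 9+1, 9+0) = 16
R[8] = max(1+16, 5+15, 4+11, …, 9+1, 21+0) = 21
R[9] = max(1+21, 5+16, 4+15, …, 21+1, 11+0) = 22
R[10] = max(1+22, 5+21, 4+16, …, 11+1, 20+0) = 26
One optimal cutting: 8 + 2 → €21 + €5 = €26.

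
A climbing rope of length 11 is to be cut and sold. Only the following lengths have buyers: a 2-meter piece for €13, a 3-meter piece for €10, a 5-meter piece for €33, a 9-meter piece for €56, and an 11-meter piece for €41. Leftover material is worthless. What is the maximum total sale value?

72

Consider every possible first cut. best[k] is the best of p[i]+best[k−i] over all sellable i≤k.
best[1] = 0
best[2] = 13
best[3] = max(13+0, 10+0) = 13
best[4] = max(13+13, 10+0) = 26
best[5] = max(13+13, 10+13, 33+0) = 33
best[6] = max(13+26, 10+13, 33+0) = 39
best[7] = max(13+33, 10+26, 33+13) = 46
best[8] = max(13+39, 10+33, 33+13) = 52
best[9] = max(13+46, 10+39, 33+26, 56+0) = 59
best[10] = max(13+52, 10+46, 33+33, 56+0) = 66
best[11] = max(13+59, 10+52, 33+39, 56+13, 41+0) = 72
One optimal cutting: 5 + 2 + 2 + 2 → €72.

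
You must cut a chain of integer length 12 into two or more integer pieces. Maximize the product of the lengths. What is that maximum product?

81

Define g[k] = max over 1≤i<k of i · max(k−i, g[k−i]); the inner max lets the remainder stay uncut if that's better.
g[2] = 1·max(1,0) = 1·1 = 1
g[3] = 1·max(2,1) = 1·2 = 2
g[4] = 2·max(2,1) = 2·2 = 4
g[5] = 2·max(3,2) = 2·3 = 6
g[6] = 3·max(3,2) = 3·3 = 9
g[7] = 2·max(5,6) = 2·6 = 12
g[8] = 2·max(6,9) = 2·9 = 18
g[9] = 3·max(6,9) = 3·9 = 27
g[10] = 2·max(8,18) = 2·18 = 36
g[11] = 2·max(9,27) = 2·27 = 54
g[12] = 3·max(9,27) = 3·27 = 81
One optimal split: 3 + 3 + 3 + 3; product 3·3·3·3 = 81.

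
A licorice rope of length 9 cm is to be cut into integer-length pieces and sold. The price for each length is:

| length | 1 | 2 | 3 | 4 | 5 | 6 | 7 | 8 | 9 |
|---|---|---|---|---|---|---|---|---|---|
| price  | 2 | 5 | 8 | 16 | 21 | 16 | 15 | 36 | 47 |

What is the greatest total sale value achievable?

47

Consider every possible first cut. r[k] is the best of p[i]+r[k−i] over all sellable i≤k.
r[1] = 2
r[2] = max(2+2, 5+0) = 5
r[3] = max(2+5, 5+2, 8+0) = 8
r[4] = max(2+8, 5+5, 8+2, 16+0) = 16
r[5] = max(2+16, 5+8, 8+5, 16+2, 21+0) = 21
r[6] = max(2+21, 5+16, 8+8, 16+5, 21+2, 16+0) = 23
r[7] = max(2+23, 5+21, 8+16, …, 16+2, 15+0) = 26
r[8] = max(2+26, 5+23, 8+21, …, 15+2, 36+0) = 36
r[9] = max(2+36, 5+26, 8+23, …, 36+2, 47+0) = 47
Best is to sell the whole 9-cm piece uncut for ¢47.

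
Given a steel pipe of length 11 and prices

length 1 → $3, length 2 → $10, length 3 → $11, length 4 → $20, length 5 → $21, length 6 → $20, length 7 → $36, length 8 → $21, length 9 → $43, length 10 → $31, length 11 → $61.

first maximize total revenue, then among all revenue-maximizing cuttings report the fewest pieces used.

Build r[k] bottom-up: r[k] = max over allowed piece i of (p[i] + r[k−i]).
r[1] = 3
r[2] = 10
r[3] = 13  (first piece 1, then r[2]=10)
r[4] = 20  (first piece 2, then r[2]=10)
r[5] = 23  (first piece 1, then r[4]=20)
r[6] = 30  (first piece 2, then r[4]=20)
r[7] = 36
r[8] = 40  (first piece 2, then r[6]=30)
r[9] = 46  (first piece 2, then r[7]=36)
r[10] = 50  (first piece 2, then r[8]=40)
r[11] = 61
Maximum revenue is $61.
Now minimize piece count subject to staying optimal: for each k, pieces[k] = 1 + min over i with p[i]+r[k−i]=r[k] of pieces[k−i].
pieces[8] = 2
pieces[9] = 2
pieces[10] = 3
pieces[11] = 1

1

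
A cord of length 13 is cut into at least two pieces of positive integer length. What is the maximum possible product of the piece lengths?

Let m[k] be the best product for length k (with at least one cut). For each first piece i, the rest contributes max(k−i, m[k−i]).
Small cases: m[2]=1, m[3]=2, m[4]=4, m[5]=6.
m[6] = max(1*6, 2*4, 3*3, 4*2, 5*1) = 9
m[7] = max(1*9, 2*6, 3*4, 4*3, 5*2, 6*1) = 12
m[8] = max(1*12, 2*9, 3*6, …, 6*2, 7*1) = 18
m[9] = max(1*18, 2*12, 3*9, …, 7*2, 8*1) = 27
m[10] = max(1*27, 2*18, 3*12, …, 8*2, 9*1) = 36
m[11] = max(1*36, 2*27, 3*18, …, 9*2, 10*1) = 54
m[12] = max(1*54, 2*36, 3*27, …, 10*2, 11*1) = 81
m[13] = max(1*81, 2*54, 3*36, …, 11*2, 12*1) = 108
One optimal split: 3 + 3 + 3 + 2 + 2; product 3*3*3*2*2 = 108.

108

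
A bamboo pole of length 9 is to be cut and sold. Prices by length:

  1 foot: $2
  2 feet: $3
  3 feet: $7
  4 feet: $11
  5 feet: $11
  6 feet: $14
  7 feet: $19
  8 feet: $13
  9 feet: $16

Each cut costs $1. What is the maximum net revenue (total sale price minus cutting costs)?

Let v[k] be the best obtainable value from length k. For each k, try every first piece i and keep the best of price[i] + v[k−i] minus the 1 cut fee when i<k.
v[1] = 2
v[2] = max(2+2-1, 3+0) = 3
v[3] = max(2+3-1, 3+2-1, 7+0) = 7
v[4] = max(2+7-1, 3+3-1, 7+2-1, 11+0) = 11
v[5] = max(2+11-1, 3+7-1, 7+3-1, 11+2-1, 11+0) = 12
v[6] = max(2+12-1, 3+11-1, 7+7-1, 11+3-1, 11+2-1, 14+0) = 14
v[7] = max(2+14-1, 3+12-1, 7+11-1, …, 14+2-1, 19+0) = 19
v[8] = max(2+19-1, 3+14-1, 7+12-1, …, 19+2-1, 13+0) = 21
v[9] = max(2+21-1, 3+19-1, 7+14-1, …, 13+2-1, 16+0) = 22
One optimal plan: pieces 4 + 4 + 1 (2 cuts) → $24 − $2 = $22.

22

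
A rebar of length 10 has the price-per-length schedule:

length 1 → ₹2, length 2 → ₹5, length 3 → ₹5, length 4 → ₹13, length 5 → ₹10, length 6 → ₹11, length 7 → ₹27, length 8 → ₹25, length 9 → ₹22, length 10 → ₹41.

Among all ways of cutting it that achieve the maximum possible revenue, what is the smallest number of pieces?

Build r[k] bottom-up: r[k] = max over allowed piece i of (p[i] + r[k−i]).
r[1] = 2
r[2] = max(2+2, 5+0) = 5
r[3] = max(2+5, 5+2, 5+0) = 7
r[4] = max(2+7, 5+5, 5+2, 13+0) = 13
r[5] = max(2+13, 5+7, 5+5, 13+2, 10+0) = 15
r[6] = max(2+15, 5+13, 5+7, 13+5, 10+2, 11+0) = 18
r[7] = max(2+18, 5+15, 5+13, …, 11+2, 27+0) = 27
r[8] = max(2+27, 5+18, 5+15, …, 27+2, 25+0) = 29
r[9] = max(2+29, 5+27, 5+18, …, 25+2, 22+0) = 32
r[10] = max(2+32, 5+29, 5+27, …, 22+2, 41+0) = 41
Maximum revenue is ₹41.
Now minimize piece count subject to staying optimal: for each k, pieces[k] = 1 + min over i with p[i]+r[k−i]=r[k] of pieces[k−i].
pieces[7] = 1
pieces[8] = 2
pieces[9] = 2
pieces[10] = 1

1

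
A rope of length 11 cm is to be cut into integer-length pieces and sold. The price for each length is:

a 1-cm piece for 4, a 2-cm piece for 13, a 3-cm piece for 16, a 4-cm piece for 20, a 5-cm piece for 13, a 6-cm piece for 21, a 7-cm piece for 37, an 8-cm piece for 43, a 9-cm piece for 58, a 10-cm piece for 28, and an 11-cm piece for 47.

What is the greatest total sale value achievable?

71

Build r[k] bottom-up: r[k] = max over allowed piece i of (p[i] + r[k−i]).
r[1] = 4
r[2] = 13
r[3] = 17  (first piece 1, then r[2]=13)
r[4] = 26  (first piece 2, then r[2]=13)
r[5] = 30  (first piece 1, then r[4]=26)
r[6] = 39  (first piece 2, then r[4]=26)
r[7] = 43  (first piece 1, then r[6]=39)
r[8] = 52  (first piece 2, then r[6]=39)
r[9] = 58
r[10] = 65  (first piece 2, then r[8]=52)
r[11] = 71  (first piece 2, then r[9]=58)
One optimal cutting: 9 + 2 → 58 + 13 = 71.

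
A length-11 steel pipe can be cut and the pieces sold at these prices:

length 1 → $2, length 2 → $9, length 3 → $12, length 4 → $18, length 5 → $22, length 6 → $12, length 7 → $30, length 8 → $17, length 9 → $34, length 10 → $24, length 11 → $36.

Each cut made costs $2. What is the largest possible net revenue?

Let net[k] be the best obtainable value from length k. For each k, try every first piece i and keep the best of price[i] + net[k−i] minus the 2 cut fee when i<k.
net[1] = 2
net[2] = 9
net[3] = 12
net[4] = 18
net[5] = 22
net[6] = 25  (first piece 2, then net[4]=18)
net[7] = 30
net[8] = 34  (first piece 4, then net[4]=18)
net[9] = 38  (first piece 4, then net[5]=22)
net[10] = 42  (first piece 5, then net[5]=22)
net[11] = 46  (first piece 4, then net[7]=30)
One optimal plan: pieces 7 + 4 (1 cut) → $48 − $2 = $46.

46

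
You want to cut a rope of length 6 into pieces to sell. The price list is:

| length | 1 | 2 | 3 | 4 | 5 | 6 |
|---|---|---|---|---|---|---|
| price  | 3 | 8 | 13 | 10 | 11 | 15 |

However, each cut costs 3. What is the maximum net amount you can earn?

Build net[k] bottom-up: net[k] = max over allowed piece i of (p[i] + net[k−i]) − 3 per cut.
net[1] = 3
net[2] = max(3+3-3, 8+0) = 8
net[3] = max(3+8-3, 8+3-3, 13+0) = 13
net[4] = max(3+13-3, 8+8-3, 13+3-3, 10+0) = 13
net[5] = max(3+13-3, 8+13-3, 13+8-3, 10+3-3, 11+0) = 18
net[6] = max(3+18-3, 8+13-3, 13+13-3, 10+8-3, 11+3-3, 15+0) = 23
One optimal plan: pieces 3 + 3 (1 cut) → 26 − 3 = 23.

23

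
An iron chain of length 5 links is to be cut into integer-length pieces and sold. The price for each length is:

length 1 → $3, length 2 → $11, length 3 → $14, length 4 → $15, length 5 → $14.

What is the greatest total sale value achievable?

Consider every possible first cut. R[k] is the best of p[i]+R[k−i] over all sellable i≤k.
R[1] = 3
R[2] = max(3+3, 11+0) = 11
R[3] = max(3+11, 11+3, 14+0) = 14
R[4] = max(3+14, 11+11, 14+3, 15+0) = 22
R[5] = max(3+22, 11+14, 14+11, 15+3, 14+0) = 25
One optimal cutting: 2 + 2 + 1 → $11 + $11 + $3 = $25.

25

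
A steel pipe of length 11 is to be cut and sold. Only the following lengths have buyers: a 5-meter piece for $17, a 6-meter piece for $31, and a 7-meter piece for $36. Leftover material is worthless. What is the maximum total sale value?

Consider every possible first cut. f[k] is the best of p[i]+f[k−i] over all sellable i≤k.
f[1] = 0
f[2] = 0
f[3] = 0
f[4] = 0
f[5] = 17
f[6] = 31
f[7] = 36
f[8] = 36
f[9] = 36
f[10] = 36
f[11] = 48  (first piece 5, then f[6]=31)
One optimal cutting: 6 + 5 → $48.

48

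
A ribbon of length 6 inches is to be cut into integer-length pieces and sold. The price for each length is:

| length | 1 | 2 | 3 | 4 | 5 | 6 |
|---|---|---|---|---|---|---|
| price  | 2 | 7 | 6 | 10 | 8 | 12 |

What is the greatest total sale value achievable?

21

Consider every possible first cut. R[k] is the best of p[i]+R[k−i] over all sellable i≤k.
R[1] = 2
R[2] = max(2+2, 7+0) = 7
R[3] = max(2+7, 7+2, 6+0) = 9
R[4] = max(2+9, 7+7, 6+2, 10+0) = 14
R[5] = max(2+14, 7+9, 6+7, 10+2, 8+0) = 16
R[6] = max(2+16, 7+14, 6+9, 10+7, 8+2, 12+0) = 21
One optimal cutting: 2 + 2 + 2 → ¢7 + ¢7 + ¢7 = ¢21.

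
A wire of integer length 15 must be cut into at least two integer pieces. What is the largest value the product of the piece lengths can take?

Let m[k] be the best product for length k (with at least one cut). For each first piece i, the rest contributes max(k−i, m[k−i]).
m[2] = 1·max(1,0) = 1·1 = 1
m[3] = 1·max(2,1) = 1·2 = 2
m[4] = 2·max(2,1) = 2·2 = 4
m[5] = 2·max(3,2) = 2·3 = 6
m[6] = 3·max(3,2) = 3·3 = 9
m[7] = 2·max(5,6) = 2·6 = 12
m[8] = 2·max(6,9) = 2·9 = 18
m[9] = 3·max(6,9) = 3·9 = 27
m[10] = 2·max(8,18) = 2·18 = 36
m[11] = 2·max(9,27) = 2·27 = 54
m[12] = 3·max(9,27) = 3·27 = 81
m[13] = 2·max(11,54) = 2·54 = 108
m[14] = 2·max(12,81) = 2·81 = 162
m[15] = 3·max(12,81) = 3·81 = 243
One optimal split: 3 + 3 + 3 + 3 + 3; product 3·3·3·3·3 = 243.

243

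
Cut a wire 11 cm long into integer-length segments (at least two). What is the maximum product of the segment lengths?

54

Define prod[k] = max over 1≤i<k of i · max(k−i, prod[k−i]); the inner max lets the remainder stay uncut if that's better.
Small cases: prod[2]=1, prod[3]=2, prod[4]=4, prod[5]=6.
prod[6] = 3·max(3,2) = 3·3 = 9
prod[7] = 2·max(5,6) = 2·6 = 12
prod[8] = 2·max(6,9) = 2·9 = 18
prod[9] = 3·max(6,9) = 3·9 = 27
prod[10] = 2·max(8,18) = 2·18 = 36
prod[11] = 2·max(9,27) = 2·27 = 54
One optimal split: 3 + 3 + 3 + 2; product 3·3·3·2 = 54.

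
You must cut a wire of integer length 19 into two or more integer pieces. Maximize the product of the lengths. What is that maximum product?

Fill prod[k] for k=2..19: at each k try every first piece i and multiply by the better of (k−i) uncut or prod[k−i].
prod[2] = 1×max(1,0) = 1×1 = 1
prod[3] = 1×max(2,1) = 1×2 = 2
prod[4] = 2×max(2,1) = 2×2 = 4
prod[5] = 2×max(3,2) = 2×3 = 6
prod[6] = 3×max(3,2) = 3×3 = 9
prod[7] = 2×max(5,6) = 2×6 = 12
prod[8] = 2×max(6,9) = 2×9 = 18
prod[9] = 3×max(6,9) = 3×9 = 27
prod[10] = 2×max(8,18) = 2×18 = 36
prod[11] = 2×max(9,27) = 2×27 = 54
prod[12] = 3×max(9,27) = 3×27 = 81
prod[13] = 2×max(11,54) = 2×54 = 108
prod[14] = 2×max(12,81) = 2×81 = 162
prod[15] = 3×max(12,81) = 3×81 = 243
prod[16] = 2×max(14,162) = 2×162 = 324
prod[17] = 2×max(15,243) = 2×243 = 486
prod[18] = 3×max(15,243) = 3×243 = 729
prod[19] = 2×max(17,486) = 2×486 = 972
One optimal split: 3 + 3 + 3 + 3 + 3 + 2 + 2; product 3×3×3×3×3×2×2 = 972.

972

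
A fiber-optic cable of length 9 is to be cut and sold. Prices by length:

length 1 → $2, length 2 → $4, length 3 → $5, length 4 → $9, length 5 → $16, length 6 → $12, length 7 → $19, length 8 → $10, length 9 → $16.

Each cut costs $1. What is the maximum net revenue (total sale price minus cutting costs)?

24

Build r[k] bottom-up: r[k] = max over allowed piece i of (p[i] + r[k−i]) − 1 per cut.
r[1] = 2
r[2] = 4
r[3] = 5  (first piece 1, then r[2]=4)
r[4] = 9
r[5] = 16
r[6] = 17  (first piece 1, then r[5]=16)
r[7] = 19  (first piece 2, then r[5]=16)
r[8] = 20  (first piece 1, then r[7]=19)
r[9] = 24  (first piece 4, then r[5]=16)
One optimal plan: pieces 5 + 4 (1 cut) → $25 − $1 = $24.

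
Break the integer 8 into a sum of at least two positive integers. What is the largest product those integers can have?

Fill f[k] for k=2..8: at each k try every first piece i and multiply by the better of (k−i) uncut or f[k−i].
f[2] = 1·max(1,0) = 1·1 = 1
f[3] = 1·max(2,1) = 1·2 = 2
f[4] = 2·max(2,1) = 2·2 = 4
f[5] = 2·max(3,2) = 2·3 = 6
f[6] = 3·max(3,2) = 3·3 = 9
f[7] = 2·max(5,6) = 2·6 = 12
f[8] = 2·max(6,9) = 2·9 = 18
One optimal split: 3 + 3 + 2; product 3·3·2 = 18.

18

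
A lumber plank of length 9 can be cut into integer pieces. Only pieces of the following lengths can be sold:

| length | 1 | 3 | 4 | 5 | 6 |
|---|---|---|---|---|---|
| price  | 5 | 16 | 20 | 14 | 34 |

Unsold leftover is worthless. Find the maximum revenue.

Consider every possible first cut. r[k] is the best of p[i]+r[k−i] over all sellable i≤k.
r[1] = 5
r[2] = 10  (first piece 1, then r[1]=5)
r[3] = max(5+10, 16+0) = 16
r[4] = max(5+16, 16+5, 20+0) = 21
r[5] = max(5+21, 16+10, 20+5, 14+0) = 26
r[6] = max(5+26, 16+16, 20+10, 14+5, 34+0) = 34
r[7] = max(5+34, 16+21, 20+16, 14+10, 34+5) = 39
r[8] = max(5+39, 16+26, 20+21, 14+16, 34+10) = 44
r[9] = max(5+44, 16+34, 20+26, 14+21, 34+16) = 50
One optimal cutting: 6 + 3 → $50.

50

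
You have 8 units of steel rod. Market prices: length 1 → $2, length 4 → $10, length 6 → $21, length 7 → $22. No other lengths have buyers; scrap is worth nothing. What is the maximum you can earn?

25

Consider every possible first cut. f[k] is the best of p[i]+f[k−i] over all sellable i≤k.
f[1] = 2
f[2] = 4  (first piece 1, then f[1]=2)
f[3] = 6  (first piece 1, then f[2]=4)
f[4] = 10
f[5] = 12  (first piece 1, then f[4]=10)
f[6] = 21
f[7] = 23  (first piece 1, then f[6]=21)
f[8] = 25  (first piece 1, then f[7]=23)
One optimal cutting: 6 + 1 + 1 → $25.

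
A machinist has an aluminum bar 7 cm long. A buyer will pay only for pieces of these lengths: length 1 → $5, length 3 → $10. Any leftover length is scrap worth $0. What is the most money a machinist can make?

35

Consider every possible first cut. best[k] is the best of p[i]+best[k−i] over all sellable i≤k.
best[1] = 5
best[2] = 10  (first piece 1, then best[1]=5)
best[3] = 15  (first piece 1, then best[2]=10)
best[4] = 20  (first piece 1, then best[3]=15)
best[5] = 25  (first piece 1, then best[4]=20)
best[6] = 30  (first piece 1, then best[5]=25)
best[7] = 35  (first piece 1, then best[6]=30)
One optimal cutting: 1 + 1 + 1 + 1 + 1 + 1 + 1 → $35.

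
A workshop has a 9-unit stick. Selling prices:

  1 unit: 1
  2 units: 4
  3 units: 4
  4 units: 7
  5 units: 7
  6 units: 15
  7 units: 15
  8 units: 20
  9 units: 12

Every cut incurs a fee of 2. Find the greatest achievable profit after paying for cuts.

Consider every possible first cut. net[k] is the best of p[i]+net[k−i] over all sellable i≤k, charging 2 whenever i<k.
net[1] = 1
net[2] = max(1+1-2, 4+0) = 4
net[3] = max(1+4-2, 4+1-2, 4+0) = 4
net[4] = max(1+4-2, 4+4-2, 4+1-2, 7+0) = 7
net[5] = max(1+7-2, 4+4-2, 4+4-2, 7+1-2, 7+0) = 7
net[6] = max(1+7-2, 4+7-2, 4+4-2, 7+4-2, 7+1-2, 15+0) = 15
net[7] = max(1+15-2, 4+7-2, 4+7-2, …, 15+1-2, 15+0) = 15
net[8] = max(1+15-2, 4+15-2, 4+7-2, …, 15+1-2, 20+0) = 20
net[9] = max(1+20-2, 4+15-2, 4+15-2, …, 20+1-2, 12+0) = 19
One optimal plan: pieces 8 + 1 (1 cut) → 21 − 2 = 19.

19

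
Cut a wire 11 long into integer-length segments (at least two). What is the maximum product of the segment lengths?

54

Fill m[k] for k=2..11: at each k try every first piece i and multiply by the better of (k−i) uncut or m[k−i].
m[2] = 1·max(1,0) = 1·1 = 1
m[3] = 1·max(2,1) = 1·2 = 2
m[4] = 2·max(2,1) = 2·2 = 4
m[5] = 2·max(3,2) = 2·3 = 6
m[6] = 3·max(3,2) = 3·3 = 9
m[7] = 2·max(5,6) = 2·6 = 12
m[8] = 2·max(6,9) = 2·9 = 18
m[9] = 3·max(6,9) = 3·9 = 27
m[10] = 2·max(8,18) = 2·18 = 36
m[11] = 2·max(9,27) = 2·27 = 54
One optimal split: 3 + 3 + 3 + 2; product 3·3·3·2 = 54.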